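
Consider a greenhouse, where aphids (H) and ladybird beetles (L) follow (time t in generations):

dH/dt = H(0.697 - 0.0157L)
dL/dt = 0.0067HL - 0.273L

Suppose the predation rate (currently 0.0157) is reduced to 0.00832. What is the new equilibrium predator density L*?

L* ≈ 83.8

At the interior fixed point, setting dH/dt = 0 with H > 0 fixes L* = (prey growth rate)/(HL coefficient) — independent of the other coefficients.
With the change, L* = 0.697/0.00832 = 83.8; it rises from 44.4.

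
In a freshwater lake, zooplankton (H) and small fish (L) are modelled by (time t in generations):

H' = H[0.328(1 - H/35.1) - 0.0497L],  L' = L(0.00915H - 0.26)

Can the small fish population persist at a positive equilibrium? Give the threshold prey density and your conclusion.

Threshold H = 28.4; K > 28.4, so yes, the predator persists.

The predator equation gives dL/dt > 0 only when H > 0.26/0.00915 = 28.4.
Without the predator, H → K = 35.1. Since 35.1 > 28.4, the predator can invade and persist.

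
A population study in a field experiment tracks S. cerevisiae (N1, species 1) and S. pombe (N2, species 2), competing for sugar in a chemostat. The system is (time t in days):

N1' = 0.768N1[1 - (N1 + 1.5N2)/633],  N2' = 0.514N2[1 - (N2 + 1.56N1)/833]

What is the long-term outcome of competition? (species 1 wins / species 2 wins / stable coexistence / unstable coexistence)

Compare the nullcline intercepts: K1/α12 = 633/1.5 = 422 < K2 = 833; K2/α21 = 833/1.56 = 534 < K1 = 633.
Since both are reversed, neither can invade when rare; the interior point is a saddle.

unstable coexistence (outcome depends on initial conditions)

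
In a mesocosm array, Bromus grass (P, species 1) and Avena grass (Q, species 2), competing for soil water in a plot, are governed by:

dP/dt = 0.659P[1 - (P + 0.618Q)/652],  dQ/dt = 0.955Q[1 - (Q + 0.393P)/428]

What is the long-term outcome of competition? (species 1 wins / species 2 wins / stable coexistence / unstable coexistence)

stable coexistence

Compare the nullcline intercepts: K1/α12 = 652/0.618 = 1060 > K2 = 428; K2/α21 = 428/0.393 = 1090 > K1 = 652.
Since both inequalities hold, each species can invade when rare, so the interior equilibrium is stable.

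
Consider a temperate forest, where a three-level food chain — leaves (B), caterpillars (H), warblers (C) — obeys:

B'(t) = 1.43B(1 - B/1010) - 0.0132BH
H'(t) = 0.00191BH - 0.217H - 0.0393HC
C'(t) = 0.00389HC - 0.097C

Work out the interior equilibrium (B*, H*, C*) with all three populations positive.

B* ≈ 778, H* ≈ 24.9, C* ≈ 32.3

From dC/dt = 0: 0.00389H* = 0.097, so H* = 24.9.
From dB/dt = 0: 1.43(1 - B*/1010) = 0.0132·24.9, giving B* = 1010·(1 - 0.23) = 778.
From dH/dt = 0: 0.00191·778 - 0.217 = 0.0393C*, so C* = 1.27/0.0393 = 32.3.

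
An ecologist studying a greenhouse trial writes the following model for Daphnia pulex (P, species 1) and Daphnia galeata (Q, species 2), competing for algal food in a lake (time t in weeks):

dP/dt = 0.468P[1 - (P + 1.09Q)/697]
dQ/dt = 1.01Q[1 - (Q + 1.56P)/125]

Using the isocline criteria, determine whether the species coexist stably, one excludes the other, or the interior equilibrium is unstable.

Compare the nullcline intercepts: K1/α12 = 697/1.09 = 639 > K2 = 125; K2/α21 = 125/1.56 = 80.1 < K1 = 697.
Since the inequalities point opposite ways, species 1 can invade but species 2 cannot.

species 1 excludes species 2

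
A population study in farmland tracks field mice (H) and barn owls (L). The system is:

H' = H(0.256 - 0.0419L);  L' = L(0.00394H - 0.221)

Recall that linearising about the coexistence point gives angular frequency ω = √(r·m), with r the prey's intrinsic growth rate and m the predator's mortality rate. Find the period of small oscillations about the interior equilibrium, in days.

T ≈ 26.4 days

Here r = 0.256 and m = 0.221, so r·m = 0.0566.
ω = √0.0566 = 0.238 per day, hence T = 2π/ω ≈ 26.4 days.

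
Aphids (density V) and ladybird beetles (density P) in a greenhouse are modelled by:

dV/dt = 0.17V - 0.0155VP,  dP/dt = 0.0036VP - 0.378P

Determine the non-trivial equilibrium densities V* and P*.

Set dP/dt = 0 with P > 0: 0.0036V - 0.378 = 0, so V* = 0.378/0.0036 = 105.
Set dV/dt = 0 with V > 0: 0.17 - 0.0155P = 0, so P* = 0.17/0.0155 = 11.

V* ≈ 105, P* ≈ 11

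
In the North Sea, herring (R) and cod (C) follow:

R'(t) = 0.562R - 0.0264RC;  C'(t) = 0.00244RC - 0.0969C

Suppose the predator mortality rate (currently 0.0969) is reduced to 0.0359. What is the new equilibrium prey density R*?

At the interior fixed point, setting dC/dt = 0 with C > 0 fixes R* = (predator death rate)/(RC coefficient) — independent of the other coefficients.
With the change, R* = 0.0359/0.00244 = 14.7; it falls from 39.7.

R* ≈ 14.7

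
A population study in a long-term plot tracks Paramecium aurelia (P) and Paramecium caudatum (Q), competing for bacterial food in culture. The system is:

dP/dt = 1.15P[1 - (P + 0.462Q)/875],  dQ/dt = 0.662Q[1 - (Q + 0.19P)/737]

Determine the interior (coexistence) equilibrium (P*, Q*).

Setting both brackets to zero gives the nullclines P + 0.462Q = 875 and 0.19P + Q = 737.
Substituting Q = 737 - 0.19P into the first: P(1 - 0.462·0.19) = 875 - 0.462·737.
So P* = 535/0.912 = 586, and then Q* = 737 - 0.19·586 = 626.

P* ≈ 586, Q* ≈ 626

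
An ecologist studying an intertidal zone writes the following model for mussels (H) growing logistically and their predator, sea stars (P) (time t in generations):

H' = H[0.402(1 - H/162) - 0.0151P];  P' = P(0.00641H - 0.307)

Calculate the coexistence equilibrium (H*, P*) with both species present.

From dP/dt = 0 with P > 0: 0.00641H* = 0.307, so H* = 47.9.
Substitute into dH/dt = 0: 0.402(1 - 47.9/162) = 0.0151P*.
The bracket is 0.704, giving P* = 0.283/0.0151 = 18.8.

H* ≈ 47.9, P* ≈ 18.8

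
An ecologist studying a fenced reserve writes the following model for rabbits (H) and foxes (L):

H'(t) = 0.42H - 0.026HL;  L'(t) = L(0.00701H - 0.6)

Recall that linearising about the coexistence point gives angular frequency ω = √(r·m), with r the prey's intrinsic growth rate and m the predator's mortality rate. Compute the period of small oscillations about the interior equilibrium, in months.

Here r = 0.42 and m = 0.6, so r·m = 0.252.
ω = √0.252 = 0.502 per month, hence T = 2π/ω ≈ 12.5 months.

T ≈ 12.5 months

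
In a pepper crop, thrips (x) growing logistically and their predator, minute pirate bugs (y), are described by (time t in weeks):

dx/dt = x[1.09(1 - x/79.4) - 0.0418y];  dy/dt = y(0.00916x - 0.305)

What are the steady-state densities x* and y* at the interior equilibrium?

x* ≈ 33.3, y* ≈ 15.1

From dy/dt = 0 with y > 0: 0.00916x* = 0.305, so x* = 33.3.
Substitute into dx/dt = 0: 1.09(1 - 33.3/79.4) = 0.0418y*.
The bracket is 0.581, giving y* = 0.633/0.0418 = 15.1.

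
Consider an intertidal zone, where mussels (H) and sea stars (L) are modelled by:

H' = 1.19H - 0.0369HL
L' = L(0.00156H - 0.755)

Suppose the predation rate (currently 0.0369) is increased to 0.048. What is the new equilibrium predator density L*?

L* ≈ 24.8

At the interior fixed point, setting dH/dt = 0 with H > 0 fixes L* = (prey growth rate)/(HL coefficient) — independent of the other coefficients.
With the change, L* = 1.19/0.048 = 24.8; it falls from 32.2.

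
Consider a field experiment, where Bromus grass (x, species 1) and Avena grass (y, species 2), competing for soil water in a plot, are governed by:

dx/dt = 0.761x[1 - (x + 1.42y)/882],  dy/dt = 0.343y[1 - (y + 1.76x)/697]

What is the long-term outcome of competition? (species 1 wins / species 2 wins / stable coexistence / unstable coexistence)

unstable coexistence (outcome depends on initial conditions)

Compare the nullcline intercepts: K1/α12 = 882/1.42 = 621 < K2 = 697; K2/α21 = 697/1.76 = 396 < K1 = 882.
Since both are reversed, neither can invade when rare; the interior point is a saddle.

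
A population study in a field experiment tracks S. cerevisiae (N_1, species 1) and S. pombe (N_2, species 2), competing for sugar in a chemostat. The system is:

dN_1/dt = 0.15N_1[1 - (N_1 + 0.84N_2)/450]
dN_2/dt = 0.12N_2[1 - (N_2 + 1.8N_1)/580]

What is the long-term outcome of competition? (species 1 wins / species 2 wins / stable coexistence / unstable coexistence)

unstable coexistence (outcome depends on initial conditions)

Compare the nullcline intercepts: K1/α12 = 450/0.84 = 536 < K2 = 580; K2/α21 = 580/1.8 = 322 < K1 = 450.
Since both are reversed, neither can invade when rare; the interior point is a saddle.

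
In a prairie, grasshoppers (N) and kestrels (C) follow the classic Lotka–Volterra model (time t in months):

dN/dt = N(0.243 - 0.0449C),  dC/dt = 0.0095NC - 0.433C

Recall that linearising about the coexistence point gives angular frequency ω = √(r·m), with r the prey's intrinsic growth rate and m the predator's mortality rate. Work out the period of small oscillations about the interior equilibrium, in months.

Here r = 0.243 and m = 0.433, so r·m = 0.105.
ω = √0.105 = 0.324 per month, hence T = 2π/ω ≈ 19.4 months.

T ≈ 19.4 months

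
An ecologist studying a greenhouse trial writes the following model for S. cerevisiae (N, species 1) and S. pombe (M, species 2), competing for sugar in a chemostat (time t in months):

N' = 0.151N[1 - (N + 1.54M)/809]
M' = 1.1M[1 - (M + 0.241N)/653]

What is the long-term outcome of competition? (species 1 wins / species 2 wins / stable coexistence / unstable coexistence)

Compare the nullcline intercepts: K1/α12 = 809/1.54 = 525 < K2 = 653; K2/α21 = 653/0.241 = 2710 > K1 = 809.
Since the inequalities point opposite ways, species 2 can invade but species 1 cannot.

species 2 excludes species 1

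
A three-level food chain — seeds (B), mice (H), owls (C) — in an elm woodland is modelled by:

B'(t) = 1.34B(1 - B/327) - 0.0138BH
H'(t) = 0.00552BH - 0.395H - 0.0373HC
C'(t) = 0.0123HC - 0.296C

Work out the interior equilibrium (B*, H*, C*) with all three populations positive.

From dC/dt = 0: 0.0123H* = 0.296, so H* = 24.1.
From dB/dt = 0: 1.34(1 - B*/327) = 0.0138·24.1, giving B* = 327·(1 - 0.248) = 246.
From dH/dt = 0: 0.00552·246 - 0.395 = 0.0373C*, so C* = 0.963/0.0373 = 25.8.

B* ≈ 246, H* ≈ 24.1, C* ≈ 25.8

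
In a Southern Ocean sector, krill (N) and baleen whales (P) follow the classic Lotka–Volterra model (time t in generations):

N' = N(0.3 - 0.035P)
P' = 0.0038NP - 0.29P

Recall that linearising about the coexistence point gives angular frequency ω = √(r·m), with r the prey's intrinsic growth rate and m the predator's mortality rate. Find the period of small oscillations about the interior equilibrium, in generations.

T ≈ 21.3 generations

Here r = 0.3 and m = 0.29, so r·m = 0.087.
ω = √0.087 = 0.295 per generation, hence T = 2π/ω ≈ 21.3 generations.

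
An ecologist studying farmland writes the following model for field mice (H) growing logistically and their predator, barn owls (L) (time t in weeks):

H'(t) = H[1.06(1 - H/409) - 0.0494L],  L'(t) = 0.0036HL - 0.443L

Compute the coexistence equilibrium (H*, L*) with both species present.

From dL/dt = 0 with L > 0: 0.0036H* = 0.443, so H* = 123.
Substitute into dH/dt = 0: 1.06(1 - 123/409) = 0.0494L*.
The bracket is 0.699, giving L* = 0.741/0.0494 = 15.

H* ≈ 123, L* ≈ 15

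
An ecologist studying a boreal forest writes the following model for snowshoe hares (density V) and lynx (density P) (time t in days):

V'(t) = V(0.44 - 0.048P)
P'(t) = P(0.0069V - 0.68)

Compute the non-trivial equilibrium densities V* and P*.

Set dP/dt = 0 with P > 0: 0.0069V - 0.68 = 0, so V* = 0.68/0.0069 = 98.6.
Set dV/dt = 0 with V > 0: 0.44 - 0.048P = 0, so P* = 0.44/0.048 = 9.17.

V* ≈ 98.6, P* ≈ 9.17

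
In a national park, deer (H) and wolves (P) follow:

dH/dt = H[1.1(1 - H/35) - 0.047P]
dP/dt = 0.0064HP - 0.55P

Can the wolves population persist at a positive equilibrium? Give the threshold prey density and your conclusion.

Threshold H = 85.9; K < 85.9, so no, the predator goes extinct.

The predator equation gives dP/dt > 0 only when H > 0.55/0.0064 = 85.9.
Without the predator, H → K = 35. Since 35 < 85.9, the predator cannot invade.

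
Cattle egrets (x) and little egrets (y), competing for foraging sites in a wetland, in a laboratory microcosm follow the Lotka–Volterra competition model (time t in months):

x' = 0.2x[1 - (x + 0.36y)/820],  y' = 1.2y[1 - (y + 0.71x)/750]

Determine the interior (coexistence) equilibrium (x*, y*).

x* ≈ 739, y* ≈ 225

Setting both brackets to zero gives the nullclines x + 0.36y = 820 and 0.71x + y = 750.
Substituting y = 750 - 0.71x into the first: x(1 - 0.36·0.71) = 820 - 0.36·750.
So x* = 550/0.744 = 739, and then y* = 750 - 0.71·739 = 225.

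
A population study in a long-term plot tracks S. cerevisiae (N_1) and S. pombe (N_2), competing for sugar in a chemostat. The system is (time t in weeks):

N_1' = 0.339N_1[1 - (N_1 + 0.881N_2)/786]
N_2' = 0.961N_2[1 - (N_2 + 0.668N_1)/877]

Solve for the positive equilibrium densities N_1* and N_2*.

Setting both brackets to zero gives the nullclines N_1 + 0.881N_2 = 786 and 0.668N_1 + N_2 = 877.
Substituting N_2 = 877 - 0.668N_1 into the first: N_1(1 - 0.881·0.668) = 786 - 0.881·877.
So N_1* = 13.4/0.411 = 32.5, and then N_2* = 877 - 0.668·32.5 = 855.

N_1* ≈ 32.5, N_2* ≈ 855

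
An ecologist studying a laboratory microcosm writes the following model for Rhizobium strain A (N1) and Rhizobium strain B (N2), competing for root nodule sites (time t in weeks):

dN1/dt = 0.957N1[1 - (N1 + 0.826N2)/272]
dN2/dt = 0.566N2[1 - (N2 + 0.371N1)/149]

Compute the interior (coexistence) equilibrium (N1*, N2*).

Setting both brackets to zero gives the nullclines N1 + 0.826N2 = 272 and 0.371N1 + N2 = 149.
Substituting N2 = 149 - 0.371N1 into the first: N1(1 - 0.826·0.371) = 272 - 0.826·149.
So N1* = 149/0.694 = 215, and then N2* = 149 - 0.371·215 = 69.3.

N1* ≈ 215, N2* ≈ 69.3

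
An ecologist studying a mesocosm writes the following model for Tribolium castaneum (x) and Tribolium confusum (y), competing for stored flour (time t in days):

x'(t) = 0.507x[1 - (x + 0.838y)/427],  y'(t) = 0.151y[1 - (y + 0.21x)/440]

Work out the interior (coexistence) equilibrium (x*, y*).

Setting both brackets to zero gives the nullclines x + 0.838y = 427 and 0.21x + y = 440.
Substituting y = 440 - 0.21x into the first: x(1 - 0.838·0.21) = 427 - 0.838·440.
So x* = 58.3/0.824 = 70.7, and then y* = 440 - 0.21·70.7 = 425.

x* ≈ 70.7, y* ≈ 425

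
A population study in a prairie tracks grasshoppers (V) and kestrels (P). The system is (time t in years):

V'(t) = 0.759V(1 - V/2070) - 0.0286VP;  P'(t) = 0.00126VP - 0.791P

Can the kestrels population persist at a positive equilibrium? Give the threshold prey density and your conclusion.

The predator equation gives dP/dt > 0 only when V > 0.791/0.00126 = 628.
Without the predator, V → K = 2070. Since 2070 > 628, the predator can invade and persist.

Threshold V = 628; K > 628, so yes, the predator persists.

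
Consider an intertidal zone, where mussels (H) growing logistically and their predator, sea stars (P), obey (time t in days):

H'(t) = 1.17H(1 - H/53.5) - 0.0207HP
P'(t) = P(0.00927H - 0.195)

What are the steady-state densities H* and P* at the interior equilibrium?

From dP/dt = 0 with P > 0: 0.00927H* = 0.195, so H* = 21.
Substitute into dH/dt = 0: 1.17(1 - 21/53.5) = 0.0207P*.
The bracket is 0.607, giving P* = 0.71/0.0207 = 34.3.

H* ≈ 21, P* ≈ 34.3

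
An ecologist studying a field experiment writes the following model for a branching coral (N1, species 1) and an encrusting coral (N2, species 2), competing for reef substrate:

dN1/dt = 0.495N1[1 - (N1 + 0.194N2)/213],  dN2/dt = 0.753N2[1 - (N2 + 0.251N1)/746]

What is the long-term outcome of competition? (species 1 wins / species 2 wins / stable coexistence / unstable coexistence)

Compare the nullcline intercepts: K1/α12 = 213/0.194 = 1100 > K2 = 746; K2/α21 = 746/0.251 = 2970 > K1 = 213.
Since both inequalities hold, each species can invade when rare, so the interior equilibrium is stable.

stable coexistence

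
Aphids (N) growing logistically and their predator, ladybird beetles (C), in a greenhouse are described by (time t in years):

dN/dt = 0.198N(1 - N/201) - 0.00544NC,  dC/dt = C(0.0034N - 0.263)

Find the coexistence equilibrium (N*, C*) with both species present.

From dC/dt = 0 with C > 0: 0.0034N* = 0.263, so N* = 77.4.
Substitute into dN/dt = 0: 0.198(1 - 77.4/201) = 0.00544C*.
The bracket is 0.615, giving C* = 0.122/0.00544 = 22.4.

N* ≈ 77.4, C* ≈ 22.4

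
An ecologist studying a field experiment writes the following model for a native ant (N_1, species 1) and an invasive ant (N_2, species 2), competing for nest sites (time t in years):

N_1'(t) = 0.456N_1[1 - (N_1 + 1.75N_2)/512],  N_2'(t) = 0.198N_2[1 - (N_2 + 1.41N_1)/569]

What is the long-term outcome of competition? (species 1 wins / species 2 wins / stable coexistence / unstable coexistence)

Compare the nullcline intercepts: K1/α12 = 512/1.75 = 293 < K2 = 569; K2/α21 = 569/1.41 = 404 < K1 = 512.
Since both are reversed, neither can invade when rare; the interior point is a saddle.

unstable coexistence (outcome depends on initial conditions)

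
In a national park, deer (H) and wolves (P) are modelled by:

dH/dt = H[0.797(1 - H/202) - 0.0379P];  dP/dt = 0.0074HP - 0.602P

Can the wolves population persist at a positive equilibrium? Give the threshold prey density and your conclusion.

Threshold H = 81.4; K > 81.4, so yes, the predator persists.

The predator equation gives dP/dt > 0 only when H > 0.602/0.0074 = 81.4.
Without the predator, H → K = 202. Since 202 > 81.4, the predator can invade and persist.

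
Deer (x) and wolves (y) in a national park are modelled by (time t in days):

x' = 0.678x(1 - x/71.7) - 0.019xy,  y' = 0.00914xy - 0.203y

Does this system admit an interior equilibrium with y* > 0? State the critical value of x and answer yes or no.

Threshold x = 22.2; K > 22.2, so yes, the predator persists.

The predator equation gives dy/dt > 0 only when x > 0.203/0.00914 = 22.2.
Without the predator, x → K = 71.7. Since 71.7 > 22.2, the predator can invade and persist.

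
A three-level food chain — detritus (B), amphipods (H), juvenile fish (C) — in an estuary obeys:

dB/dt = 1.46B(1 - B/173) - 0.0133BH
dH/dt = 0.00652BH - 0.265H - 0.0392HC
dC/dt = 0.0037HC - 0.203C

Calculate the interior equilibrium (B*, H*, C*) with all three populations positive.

B* ≈ 86.5, H* ≈ 54.9, C* ≈ 7.63

From dC/dt = 0: 0.0037H* = 0.203, so H* = 54.9.
From dB/dt = 0: 1.46(1 - B*/173) = 0.0133·54.9, giving B* = 173·(1 - 0.5) = 86.5.
From dH/dt = 0: 0.00652·86.5 - 0.265 = 0.0392C*, so C* = 0.299/0.0392 = 7.63.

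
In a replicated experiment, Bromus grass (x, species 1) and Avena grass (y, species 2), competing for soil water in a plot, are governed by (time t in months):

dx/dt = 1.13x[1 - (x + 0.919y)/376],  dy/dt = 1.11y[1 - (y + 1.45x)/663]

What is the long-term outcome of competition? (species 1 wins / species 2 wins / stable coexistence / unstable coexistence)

Compare the nullcline intercepts: K1/α12 = 376/0.919 = 409 < K2 = 663; K2/α21 = 663/1.45 = 457 > K1 = 376.
Since the inequalities point opposite ways, species 2 can invade but species 1 cannot.

species 2 excludes species 1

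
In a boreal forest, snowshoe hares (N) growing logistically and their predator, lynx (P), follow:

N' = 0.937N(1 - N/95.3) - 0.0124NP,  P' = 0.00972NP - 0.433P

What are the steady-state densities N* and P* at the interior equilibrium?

From dP/dt = 0 with P > 0: 0.00972N* = 0.433, so N* = 44.5.
Substitute into dN/dt = 0: 0.937(1 - 44.5/95.3) = 0.0124P*.
The bracket is 0.533, giving P* = 0.499/0.0124 = 40.2.

N* ≈ 44.5, P* ≈ 40.2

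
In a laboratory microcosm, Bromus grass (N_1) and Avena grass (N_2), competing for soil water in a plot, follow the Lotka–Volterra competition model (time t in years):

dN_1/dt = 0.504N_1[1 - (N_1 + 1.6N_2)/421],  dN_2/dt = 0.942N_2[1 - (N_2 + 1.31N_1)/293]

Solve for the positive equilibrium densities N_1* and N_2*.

Setting both brackets to zero gives the nullclines N_1 + 1.6N_2 = 421 and 1.31N_1 + N_2 = 293.
Substituting N_2 = 293 - 1.31N_1 into the first: N_1(1 - 1.6·1.31) = 421 - 1.6·293.
So N_1* = -47.8/-1.1 = 43.6, and then N_2* = 293 - 1.31·43.6 = 236.

N_1* ≈ 43.6, N_2* ≈ 236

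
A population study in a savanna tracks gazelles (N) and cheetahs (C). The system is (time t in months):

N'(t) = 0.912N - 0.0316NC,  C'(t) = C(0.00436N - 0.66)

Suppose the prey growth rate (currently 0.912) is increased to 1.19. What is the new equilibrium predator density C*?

At the interior fixed point, setting dN/dt = 0 with N > 0 fixes C* = (prey growth rate)/(NC coefficient) — independent of the other coefficients.
With the change, C* = 1.19/0.0316 = 37.7; it rises from 28.9.

C* ≈ 37.7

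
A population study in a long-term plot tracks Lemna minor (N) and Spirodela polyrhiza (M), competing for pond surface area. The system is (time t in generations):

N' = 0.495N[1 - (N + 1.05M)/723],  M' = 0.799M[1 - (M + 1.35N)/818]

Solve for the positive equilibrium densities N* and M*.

N* ≈ 326, M* ≈ 379

Setting both brackets to zero gives the nullclines N + 1.05M = 723 and 1.35N + M = 818.
Substituting M = 818 - 1.35N into the first: N(1 - 1.05·1.35) = 723 - 1.05·818.
So N* = -136/-0.418 = 326, and then M* = 818 - 1.35·326 = 379.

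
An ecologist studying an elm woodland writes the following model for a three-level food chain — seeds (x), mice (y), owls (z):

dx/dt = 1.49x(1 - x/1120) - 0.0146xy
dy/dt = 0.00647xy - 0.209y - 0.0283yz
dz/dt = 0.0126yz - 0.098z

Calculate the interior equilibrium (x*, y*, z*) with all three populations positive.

From dz/dt = 0: 0.0126y* = 0.098, so y* = 7.78.
From dx/dt = 0: 1.49(1 - x*/1120) = 0.0146·7.78, giving x* = 1120·(1 - 0.0762) = 1030.
From dy/dt = 0: 0.00647·1030 - 0.209 = 0.0283z*, so z* = 6.49/0.0283 = 229.

x* ≈ 1030, y* ≈ 7.78, z* ≈ 229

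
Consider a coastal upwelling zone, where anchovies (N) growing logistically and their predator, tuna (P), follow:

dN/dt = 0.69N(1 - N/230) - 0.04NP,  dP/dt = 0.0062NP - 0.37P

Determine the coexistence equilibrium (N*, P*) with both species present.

From dP/dt = 0 with P > 0: 0.0062N* = 0.37, so N* = 59.7.
Substitute into dN/dt = 0: 0.69(1 - 59.7/230) = 0.04P*.
The bracket is 0.741, giving P* = 0.511/0.04 = 12.8.

N* ≈ 59.7, P* ≈ 12.8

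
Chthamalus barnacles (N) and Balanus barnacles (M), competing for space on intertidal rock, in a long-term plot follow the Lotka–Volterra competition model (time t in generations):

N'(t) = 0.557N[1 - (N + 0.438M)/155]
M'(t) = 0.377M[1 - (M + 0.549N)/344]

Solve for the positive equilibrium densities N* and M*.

Setting both brackets to zero gives the nullclines N + 0.438M = 155 and 0.549N + M = 344.
Substituting M = 344 - 0.549N into the first: N(1 - 0.438·0.549) = 155 - 0.438·344.
So N* = 4.33/0.76 = 5.7, and then M* = 344 - 0.549·5.7 = 341.

N* ≈ 5.7, M* ≈ 341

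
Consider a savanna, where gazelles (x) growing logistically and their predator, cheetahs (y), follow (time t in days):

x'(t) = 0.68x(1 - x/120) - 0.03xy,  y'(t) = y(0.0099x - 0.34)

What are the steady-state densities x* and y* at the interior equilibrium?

From dy/dt = 0 with y > 0: 0.0099x* = 0.34, so x* = 34.3.
Substitute into dx/dt = 0: 0.68(1 - 34.3/120) = 0.03y*.
The bracket is 0.714, giving y* = 0.485/0.03 = 16.2.

x* ≈ 34.3, y* ≈ 16.2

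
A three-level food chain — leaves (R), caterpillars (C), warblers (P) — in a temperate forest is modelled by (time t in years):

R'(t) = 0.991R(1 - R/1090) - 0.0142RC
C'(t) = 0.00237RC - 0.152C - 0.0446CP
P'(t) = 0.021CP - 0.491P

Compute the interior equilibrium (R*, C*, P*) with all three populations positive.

R* ≈ 725, C* ≈ 23.4, P* ≈ 35.1

From dP/dt = 0: 0.021C* = 0.491, so C* = 23.4.
From dR/dt = 0: 0.991(1 - R*/1090) = 0.0142·23.4, giving R* = 1090·(1 - 0.335) = 725.
From dC/dt = 0: 0.00237·725 - 0.152 = 0.0446P*, so P* = 1.57/0.0446 = 35.1.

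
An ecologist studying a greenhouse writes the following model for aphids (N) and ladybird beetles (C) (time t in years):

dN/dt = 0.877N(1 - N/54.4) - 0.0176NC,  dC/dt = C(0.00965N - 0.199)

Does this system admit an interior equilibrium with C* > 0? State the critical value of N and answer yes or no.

The predator equation gives dC/dt > 0 only when N > 0.199/0.00965 = 20.6.
Without the predator, N → K = 54.4. Since 54.4 > 20.6, the predator can invade and persist.

Threshold N = 20.6; K > 20.6, so yes, the predator persists.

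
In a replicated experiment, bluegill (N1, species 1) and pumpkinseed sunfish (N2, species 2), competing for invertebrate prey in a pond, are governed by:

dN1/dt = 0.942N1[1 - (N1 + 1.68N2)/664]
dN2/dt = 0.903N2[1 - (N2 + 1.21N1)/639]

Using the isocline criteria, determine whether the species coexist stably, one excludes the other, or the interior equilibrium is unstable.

unstable coexistence (outcome depends on initial conditions)

Compare the nullcline intercepts: K1/α12 = 664/1.68 = 395 < K2 = 639; K2/α21 = 639/1.21 = 528 < K1 = 664.
Since both are reversed, neither can invade when rare; the interior point is a saddle.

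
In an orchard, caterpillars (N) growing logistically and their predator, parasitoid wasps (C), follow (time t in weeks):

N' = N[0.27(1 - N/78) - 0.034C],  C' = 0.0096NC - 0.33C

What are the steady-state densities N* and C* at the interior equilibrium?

N* ≈ 34.4, C* ≈ 4.44

From dC/dt = 0 with C > 0: 0.0096N* = 0.33, so N* = 34.4.
Substitute into dN/dt = 0: 0.27(1 - 34.4/78) = 0.034C*.
The bracket is 0.559, giving C* = 0.151/0.034 = 4.44.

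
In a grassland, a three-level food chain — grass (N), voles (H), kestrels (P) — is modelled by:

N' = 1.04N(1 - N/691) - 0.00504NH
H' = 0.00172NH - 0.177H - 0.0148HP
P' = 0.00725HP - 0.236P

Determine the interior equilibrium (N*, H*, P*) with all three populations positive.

From dP/dt = 0: 0.00725H* = 0.236, so H* = 32.6.
From dN/dt = 0: 1.04(1 - N*/691) = 0.00504·32.6, giving N* = 691·(1 - 0.158) = 582.
From dH/dt = 0: 0.00172·582 - 0.177 = 0.0148P*, so P* = 0.824/0.0148 = 55.7.

N* ≈ 582, H* ≈ 32.6, P* ≈ 55.7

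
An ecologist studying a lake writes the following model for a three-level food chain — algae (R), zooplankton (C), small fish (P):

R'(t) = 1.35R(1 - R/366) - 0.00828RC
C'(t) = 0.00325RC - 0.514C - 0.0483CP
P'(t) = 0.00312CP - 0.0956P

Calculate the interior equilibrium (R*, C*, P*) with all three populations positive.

R* ≈ 297, C* ≈ 30.6, P* ≈ 9.36

From dP/dt = 0: 0.00312C* = 0.0956, so C* = 30.6.
From dR/dt = 0: 1.35(1 - R*/366) = 0.00828·30.6, giving R* = 366·(1 - 0.188) = 297.
From dC/dt = 0: 0.00325·297 - 0.514 = 0.0483P*, so P* = 0.452/0.0483 = 9.36.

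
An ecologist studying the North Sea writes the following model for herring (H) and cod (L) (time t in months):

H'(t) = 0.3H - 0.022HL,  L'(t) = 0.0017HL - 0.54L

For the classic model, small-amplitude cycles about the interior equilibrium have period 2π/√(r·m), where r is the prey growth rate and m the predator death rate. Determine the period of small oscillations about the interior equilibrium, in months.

T ≈ 15.6 months

Here r = 0.3 and m = 0.54, so r·m = 0.162.
ω = √0.162 = 0.402 per month, hence T = 2π/ω ≈ 15.6 months.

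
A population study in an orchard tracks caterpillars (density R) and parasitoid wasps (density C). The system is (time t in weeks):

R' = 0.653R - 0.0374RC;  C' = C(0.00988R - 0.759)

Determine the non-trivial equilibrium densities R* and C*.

R* ≈ 76.8, C* ≈ 17.5

Set dC/dt = 0 with C > 0: 0.00988R - 0.759 = 0, so R* = 0.759/0.00988 = 76.8.
Set dR/dt = 0 with R > 0: 0.653 - 0.0374C = 0, so C* = 0.653/0.0374 = 17.5.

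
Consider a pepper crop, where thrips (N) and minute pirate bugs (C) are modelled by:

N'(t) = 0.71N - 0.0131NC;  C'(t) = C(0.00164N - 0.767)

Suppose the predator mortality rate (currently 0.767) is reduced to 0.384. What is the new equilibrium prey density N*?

N* ≈ 234

At the interior fixed point, setting dC/dt = 0 with C > 0 fixes N* = (predator death rate)/(NC coefficient) — independent of the other coefficients.
With the change, N* = 0.384/0.00164 = 234; it falls from 468.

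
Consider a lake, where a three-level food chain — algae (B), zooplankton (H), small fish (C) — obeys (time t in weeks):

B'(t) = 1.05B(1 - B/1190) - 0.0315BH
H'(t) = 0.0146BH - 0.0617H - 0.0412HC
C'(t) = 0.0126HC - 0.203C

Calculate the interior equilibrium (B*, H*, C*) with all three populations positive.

B* ≈ 615, H* ≈ 16.1, C* ≈ 216

From dC/dt = 0: 0.0126H* = 0.203, so H* = 16.1.
From dB/dt = 0: 1.05(1 - B*/1190) = 0.0315·16.1, giving B* = 1190·(1 - 0.483) = 615.
From dH/dt = 0: 0.0146·615 - 0.0617 = 0.0412C*, so C* = 8.91/0.0412 = 216.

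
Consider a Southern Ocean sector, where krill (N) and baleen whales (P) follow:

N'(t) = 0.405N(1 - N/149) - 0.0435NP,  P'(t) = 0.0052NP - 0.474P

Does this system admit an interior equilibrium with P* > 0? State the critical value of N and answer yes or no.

Threshold N = 91.2; K > 91.2, so yes, the predator persists.

The predator equation gives dP/dt > 0 only when N > 0.474/0.0052 = 91.2.
Without the predator, N → K = 149. Since 149 > 91.2, the predator can invade and persist.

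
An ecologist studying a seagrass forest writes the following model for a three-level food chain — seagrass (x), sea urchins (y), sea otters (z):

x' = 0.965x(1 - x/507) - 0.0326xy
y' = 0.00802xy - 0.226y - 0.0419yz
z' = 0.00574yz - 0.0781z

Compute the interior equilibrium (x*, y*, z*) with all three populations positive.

From dz/dt = 0: 0.00574y* = 0.0781, so y* = 13.6.
From dx/dt = 0: 0.965(1 - x*/507) = 0.0326·13.6, giving x* = 507·(1 - 0.46) = 274.
From dy/dt = 0: 0.00802·274 - 0.226 = 0.0419z*, so z* = 1.97/0.0419 = 47.

x* ≈ 274, y* ≈ 13.6, z* ≈ 47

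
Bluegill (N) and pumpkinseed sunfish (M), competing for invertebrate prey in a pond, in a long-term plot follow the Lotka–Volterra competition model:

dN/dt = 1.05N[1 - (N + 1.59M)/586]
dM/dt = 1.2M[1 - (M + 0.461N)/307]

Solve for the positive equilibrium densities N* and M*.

Setting both brackets to zero gives the nullclines N + 1.59M = 586 and 0.461N + M = 307.
Substituting M = 307 - 0.461N into the first: N(1 - 1.59·0.461) = 586 - 1.59·307.
So N* = 97.9/0.267 = 367, and then M* = 307 - 0.461·367 = 138.

N* ≈ 367, M* ≈ 138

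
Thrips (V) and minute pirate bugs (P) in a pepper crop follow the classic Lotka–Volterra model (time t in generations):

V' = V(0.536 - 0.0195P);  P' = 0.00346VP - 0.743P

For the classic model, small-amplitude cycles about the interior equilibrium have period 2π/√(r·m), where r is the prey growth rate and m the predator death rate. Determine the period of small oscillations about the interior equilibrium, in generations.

Here r = 0.536 and m = 0.743, so r·m = 0.398.
ω = √0.398 = 0.631 per generation, hence T = 2π/ω ≈ 9.96 generations.

T ≈ 9.96 generations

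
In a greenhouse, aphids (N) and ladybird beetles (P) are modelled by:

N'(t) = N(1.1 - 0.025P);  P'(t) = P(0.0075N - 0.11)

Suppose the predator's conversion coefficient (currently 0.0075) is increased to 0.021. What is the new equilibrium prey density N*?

N* ≈ 5.24

At the interior fixed point, setting dP/dt = 0 with P > 0 fixes N* = (predator death rate)/(NP coefficient) — independent of the other coefficients.
With the change, N* = 0.11/0.021 = 5.24; it falls from 14.7.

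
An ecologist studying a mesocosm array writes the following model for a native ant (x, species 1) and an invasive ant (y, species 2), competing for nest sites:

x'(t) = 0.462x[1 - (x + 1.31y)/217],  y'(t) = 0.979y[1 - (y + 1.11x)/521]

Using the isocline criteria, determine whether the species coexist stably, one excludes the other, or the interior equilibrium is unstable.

Compare the nullcline intercepts: K1/α12 = 217/1.31 = 166 < K2 = 521; K2/α21 = 521/1.11 = 469 > K1 = 217.
Since the inequalities point opposite ways, species 2 can invade but species 1 cannot.

species 2 excludes species 1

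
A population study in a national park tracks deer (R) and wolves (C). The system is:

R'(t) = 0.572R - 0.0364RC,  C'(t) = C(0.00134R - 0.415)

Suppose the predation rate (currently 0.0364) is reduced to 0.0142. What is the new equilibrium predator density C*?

At the interior fixed point, setting dR/dt = 0 with R > 0 fixes C* = (prey growth rate)/(RC coefficient) — independent of the other coefficients.
With the change, C* = 0.572/0.0142 = 40.3; it rises from 15.7.

C* ≈ 40.3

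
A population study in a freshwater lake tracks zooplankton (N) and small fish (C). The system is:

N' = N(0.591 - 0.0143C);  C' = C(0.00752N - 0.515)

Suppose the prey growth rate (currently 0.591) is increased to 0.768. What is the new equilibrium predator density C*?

At the interior fixed point, setting dN/dt = 0 with N > 0 fixes C* = (prey growth rate)/(NC coefficient) — independent of the other coefficients.
With the change, C* = 0.768/0.0143 = 53.7; it rises from 41.3.

C* ≈ 53.7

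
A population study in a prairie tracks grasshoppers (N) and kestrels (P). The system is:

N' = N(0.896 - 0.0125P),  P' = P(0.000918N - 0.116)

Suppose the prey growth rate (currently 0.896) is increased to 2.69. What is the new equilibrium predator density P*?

At the interior fixed point, setting dN/dt = 0 with N > 0 fixes P* = (prey growth rate)/(NP coefficient) — independent of the other coefficients.
With the change, P* = 2.69/0.0125 = 215; it rises from 71.7.

P* ≈ 215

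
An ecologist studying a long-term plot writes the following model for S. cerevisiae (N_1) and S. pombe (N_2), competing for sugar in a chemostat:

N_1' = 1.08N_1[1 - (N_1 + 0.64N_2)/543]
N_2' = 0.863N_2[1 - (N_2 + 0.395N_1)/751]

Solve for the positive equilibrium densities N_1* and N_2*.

Setting both brackets to zero gives the nullclines N_1 + 0.64N_2 = 543 and 0.395N_1 + N_2 = 751.
Substituting N_2 = 751 - 0.395N_1 into the first: N_1(1 - 0.64·0.395) = 543 - 0.64·751.
So N_1* = 62.4/0.747 = 83.5, and then N_2* = 751 - 0.395·83.5 = 718.

N_1* ≈ 83.5, N_2* ≈ 718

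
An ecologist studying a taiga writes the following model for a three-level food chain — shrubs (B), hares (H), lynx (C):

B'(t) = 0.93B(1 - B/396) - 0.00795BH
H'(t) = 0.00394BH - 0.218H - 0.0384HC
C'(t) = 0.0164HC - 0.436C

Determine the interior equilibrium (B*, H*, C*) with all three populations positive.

From dC/dt = 0: 0.0164H* = 0.436, so H* = 26.6.
From dB/dt = 0: 0.93(1 - B*/396) = 0.00795·26.6, giving B* = 396·(1 - 0.227) = 306.
From dH/dt = 0: 0.00394·306 - 0.218 = 0.0384C*, so C* = 0.988/0.0384 = 25.7.

B* ≈ 306, H* ≈ 26.6, C* ≈ 25.7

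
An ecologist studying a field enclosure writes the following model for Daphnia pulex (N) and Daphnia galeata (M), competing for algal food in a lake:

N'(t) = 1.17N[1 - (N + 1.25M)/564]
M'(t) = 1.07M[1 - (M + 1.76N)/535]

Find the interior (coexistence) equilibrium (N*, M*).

Setting both brackets to zero gives the nullclines N + 1.25M = 564 and 1.76N + M = 535.
Substituting M = 535 - 1.76N into the first: N(1 - 1.25·1.76) = 564 - 1.25·535.
So N* = -105/-1.2 = 87.3, and then M* = 535 - 1.76·87.3 = 381.

N* ≈ 87.3, M* ≈ 381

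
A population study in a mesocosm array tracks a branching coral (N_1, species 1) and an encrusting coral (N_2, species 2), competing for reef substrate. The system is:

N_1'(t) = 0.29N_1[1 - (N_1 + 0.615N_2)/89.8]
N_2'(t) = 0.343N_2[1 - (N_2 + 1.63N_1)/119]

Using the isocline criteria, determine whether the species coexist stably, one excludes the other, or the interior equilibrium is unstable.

species 1 excludes species 2

Compare the nullcline intercepts: K1/α12 = 89.8/0.615 = 146 > K2 = 119; K2/α21 = 119/1.63 = 73 < K1 = 89.8.
Since the inequalities point opposite ways, species 1 can invade but species 2 cannot.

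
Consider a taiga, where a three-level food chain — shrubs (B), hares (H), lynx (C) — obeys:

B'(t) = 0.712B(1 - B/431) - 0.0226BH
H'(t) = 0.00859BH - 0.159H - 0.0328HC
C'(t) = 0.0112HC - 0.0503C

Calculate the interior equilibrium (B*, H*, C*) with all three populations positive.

B* ≈ 370, H* ≈ 4.49, C* ≈ 91.9

From dC/dt = 0: 0.0112H* = 0.0503, so H* = 4.49.
From dB/dt = 0: 0.712(1 - B*/431) = 0.0226·4.49, giving B* = 431·(1 - 0.143) = 370.
From dH/dt = 0: 0.00859·370 - 0.159 = 0.0328C*, so C* = 3.02/0.0328 = 91.9.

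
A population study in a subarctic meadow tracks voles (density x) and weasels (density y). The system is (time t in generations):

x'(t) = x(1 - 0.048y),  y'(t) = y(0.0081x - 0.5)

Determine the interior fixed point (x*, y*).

Set dy/dt = 0 with y > 0: 0.0081x - 0.5 = 0, so x* = 0.5/0.0081 = 61.7.
Set dx/dt = 0 with x > 0: 1 - 0.048y = 0, so y* = 1/0.048 = 20.8.

x* ≈ 61.7, y* ≈ 20.8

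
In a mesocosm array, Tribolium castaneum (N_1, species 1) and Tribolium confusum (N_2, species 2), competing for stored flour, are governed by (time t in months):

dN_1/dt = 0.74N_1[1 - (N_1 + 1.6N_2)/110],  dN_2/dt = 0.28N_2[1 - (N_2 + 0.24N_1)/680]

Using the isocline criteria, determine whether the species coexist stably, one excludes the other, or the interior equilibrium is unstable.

Compare the nullcline intercepts: K1/α12 = 110/1.6 = 68.8 < K2 = 680; K2/α21 = 680/0.24 = 2830 > K1 = 110.
Since the inequalities point opposite ways, species 2 can invade but species 1 cannot.

species 2 excludes species 1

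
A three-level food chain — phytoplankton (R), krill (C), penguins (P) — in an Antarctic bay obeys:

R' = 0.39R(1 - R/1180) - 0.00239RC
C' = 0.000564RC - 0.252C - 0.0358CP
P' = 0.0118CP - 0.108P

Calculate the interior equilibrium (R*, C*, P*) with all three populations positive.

R* ≈ 1110, C* ≈ 9.15, P* ≈ 10.5

From dP/dt = 0: 0.0118C* = 0.108, so C* = 9.15.
From dR/dt = 0: 0.39(1 - R*/1180) = 0.00239·9.15, giving R* = 1180·(1 - 0.0561) = 1110.
From dC/dt = 0: 0.000564·1110 - 0.252 = 0.0358P*, so P* = 0.376/0.0358 = 10.5.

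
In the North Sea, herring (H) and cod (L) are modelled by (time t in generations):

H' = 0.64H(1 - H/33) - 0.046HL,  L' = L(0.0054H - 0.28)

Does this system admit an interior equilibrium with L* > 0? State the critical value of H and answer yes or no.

Threshold H = 51.9; K < 51.9, so no, the predator goes extinct.

The predator equation gives dL/dt > 0 only when H > 0.28/0.0054 = 51.9.
Without the predator, H → K = 33. Since 33 < 51.9, the predator cannot invade.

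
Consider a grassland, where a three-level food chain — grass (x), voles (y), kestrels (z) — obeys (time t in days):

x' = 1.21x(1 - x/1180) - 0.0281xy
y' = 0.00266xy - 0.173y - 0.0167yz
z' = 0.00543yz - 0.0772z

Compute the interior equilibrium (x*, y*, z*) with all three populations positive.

x* ≈ 790, y* ≈ 14.2, z* ≈ 116

From dz/dt = 0: 0.00543y* = 0.0772, so y* = 14.2.
From dx/dt = 0: 1.21(1 - x*/1180) = 0.0281·14.2, giving x* = 1180·(1 - 0.33) = 790.
From dy/dt = 0: 0.00266·790 - 0.173 = 0.0167z*, so z* = 1.93/0.0167 = 116.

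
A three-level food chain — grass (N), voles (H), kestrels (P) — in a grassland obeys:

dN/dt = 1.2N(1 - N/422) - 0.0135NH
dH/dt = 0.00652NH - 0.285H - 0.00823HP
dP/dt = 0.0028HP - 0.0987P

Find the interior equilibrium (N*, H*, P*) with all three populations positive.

From dP/dt = 0: 0.0028H* = 0.0987, so H* = 35.2.
From dN/dt = 0: 1.2(1 - N*/422) = 0.0135·35.2, giving N* = 422·(1 - 0.397) = 255.
From dH/dt = 0: 0.00652·255 - 0.285 = 0.00823P*, so P* = 1.38/0.00823 = 167.

N* ≈ 255, H* ≈ 35.2, P* ≈ 167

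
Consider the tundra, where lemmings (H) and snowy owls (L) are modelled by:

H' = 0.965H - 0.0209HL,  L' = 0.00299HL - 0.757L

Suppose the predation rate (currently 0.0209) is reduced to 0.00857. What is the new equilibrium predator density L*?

At the interior fixed point, setting dH/dt = 0 with H > 0 fixes L* = (prey growth rate)/(HL coefficient) — independent of the other coefficients.
With the change, L* = 0.965/0.00857 = 113; it rises from 46.2.

L* ≈ 113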